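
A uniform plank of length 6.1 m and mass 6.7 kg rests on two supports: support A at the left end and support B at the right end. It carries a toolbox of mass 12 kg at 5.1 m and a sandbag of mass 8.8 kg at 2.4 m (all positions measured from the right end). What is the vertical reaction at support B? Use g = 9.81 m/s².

R_B ≈ 105 N

Sum moments about support A (its reaction then has zero moment arm).
Beam weight: 6.7 × 9.81 = 65.73 N down at 3.05 m → arm 3.05 m, τ = 65.73 × 3.05 = 200.5 N·m clockwise.
Toolbox: 12 × 9.81 = 117.7 N down at 5.1 m → arm 1 m, τ = 117.7 × 1 = 117.7 N·m clockwise.
Sandbag: 8.8 × 9.81 = 86.33 N down at 2.4 m → arm 3.7 m, τ = 86.33 × 3.7 = 319.4 N·m clockwise.
Net load moment about support A = 637.6 N·m clockwise.
Reaction R at support B is upward at 0 m, arm 6.1 m → moment R × 6.1 counterclockwise.
Balancing moments: R × 6.1 = 637.6, giving R = 105 N.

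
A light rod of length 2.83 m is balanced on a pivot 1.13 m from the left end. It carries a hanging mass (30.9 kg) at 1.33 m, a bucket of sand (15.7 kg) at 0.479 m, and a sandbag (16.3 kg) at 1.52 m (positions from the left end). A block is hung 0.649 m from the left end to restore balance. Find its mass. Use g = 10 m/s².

Sum moments about the pivot (at 1.13 m from the left end) (the support reaction has zero arm there).
Hanging mass: 30.9 × 10 = 309 N down at 1.33 m → arm 0.2 m, τ = 309 × 0.2 = 61.8 N·m clockwise.
Bucket of sand: 15.7 × 10 = 157 N down at 0.479 m → arm 0.651 m, τ = 157 × 0.651 = 102.2 N·m counterclockwise.
Sandbag: 16.3 × 10 = 163 N down at 1.52 m → arm 0.39 m, τ = 163 × 0.39 = 63.57 N·m clockwise.
Net moment of known loads = 23.17 N·m clockwise.
An unknown mass m at 0.649 m has arm 0.481 m; its moment is m·g·0.481 counterclockwise.
Στ = 0 ⇒ m × 10 × 0.481 = 23.17 ⇒ m = 23.17 / (10 × 0.481) = 4.82 kg.

m ≈ 4.82 kg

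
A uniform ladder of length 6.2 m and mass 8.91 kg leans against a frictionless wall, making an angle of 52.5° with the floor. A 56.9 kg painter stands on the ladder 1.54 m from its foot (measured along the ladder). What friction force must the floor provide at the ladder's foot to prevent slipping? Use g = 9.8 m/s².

Take moments about the foot of the ladder.
Ladder weight 8.91×9.8 = 87.32 N acts at 3.1 m along the ladder; its horizontal arm is 3.1·cos52.5° = 1.887 m → τ = 164.8 N·m clockwise.
Painter: 56.9×9.8 = 557.6 N at 1.54 m → arm 0.9375 m → τ = 522.8 N·m clockwise.
Wall normal N acts horizontally at the top; its moment arm is the height L sinθ = 6.2·sin52.5° = 4.919 m, counterclockwise.
For rotational equilibrium, N × 4.919 = 687.6, so N = 140 N.
ΣFx = 0: friction at the foot balances the wall's push, so f = N_wall = 140 N.

f ≈ 140 N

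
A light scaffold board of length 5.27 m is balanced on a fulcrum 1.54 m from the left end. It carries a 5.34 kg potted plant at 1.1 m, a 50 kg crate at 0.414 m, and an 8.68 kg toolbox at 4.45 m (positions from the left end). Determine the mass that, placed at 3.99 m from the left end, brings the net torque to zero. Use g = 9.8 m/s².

About the fulcrum (at 1.54 m from the left end):
Potted plant: 5.34 × 9.8 = 52.33 N down at 1.1 m → arm 0.44 m, τ = 52.33 × 0.44 = 23.03 N·m counterclockwise.
Crate: 50 × 9.8 = 490 N down at 0.414 m → arm 1.126 m, τ = 490 × 1.126 = 551.7 N·m counterclockwise.
Toolbox: 8.68 × 9.8 = 85.06 N down at 4.45 m → arm 2.91 m, τ = 85.06 × 2.91 = 247.5 N·m clockwise.
Net moment of known loads = 327.2 N·m counterclockwise.
An unknown mass m at 3.99 m has arm 2.45 m; its moment is m·g·2.45 clockwise.
For rotational equilibrium, m × 9.8 × 2.45 = 327.2, so m = 327.2 / (9.8 × 2.45) = 13.6 kg.

m ≈ 13.6 kg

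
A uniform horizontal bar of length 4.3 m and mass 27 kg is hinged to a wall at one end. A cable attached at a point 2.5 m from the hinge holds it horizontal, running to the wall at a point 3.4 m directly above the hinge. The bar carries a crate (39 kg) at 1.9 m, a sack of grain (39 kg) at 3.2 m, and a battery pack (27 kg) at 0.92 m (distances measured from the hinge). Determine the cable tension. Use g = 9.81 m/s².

T ≈ 1370 N

Sum moments about the hinge (the unknown hinge reaction has zero arm there).
Beam weight: 27 × 9.81 = 264.9 N down at 2.15 m → arm 2.15 m, τ = 264.9 × 2.15 = 569.5 N·m clockwise.
Crate: 39 × 9.81 = 382.6 N down at 1.9 m → arm 1.9 m, τ = 382.6 × 1.9 = 726.9 N·m clockwise.
Sack of grain: 39 × 9.81 = 382.6 N down at 3.2 m → arm 3.2 m, τ = 382.6 × 3.2 = 1224 N·m clockwise.
Battery pack: 27 × 9.81 = 264.9 N down at 0.92 m → arm 0.92 m, τ = 264.9 × 0.92 = 243.7 N·m clockwise.
Total clockwise load moment = 2764 N·m.
The cable tension T acts at 2.5 m; only its component perpendicular to the bar, T sinθ, produces torque. sinθ = h/√(h²+d²) = 3.4/√(3.4²+2.5²) = 0.8057.
For rotational equilibrium, T × 2.5 × 0.8057 = 2764, so T = 2764 / 2.014 = 1370 N.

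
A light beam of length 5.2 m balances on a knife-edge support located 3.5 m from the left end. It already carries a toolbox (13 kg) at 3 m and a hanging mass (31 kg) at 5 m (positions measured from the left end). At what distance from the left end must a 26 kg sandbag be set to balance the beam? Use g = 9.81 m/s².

x ≈ 1.96 m from the left end

Take moments about the knife-edge support (at 3.5 m from the left end).
Toolbox: 13 × 9.81 = 127.5 N down at 3 m → arm 0.5 m, τ = 127.5 × 0.5 = 63.75 N·m counterclockwise.
Hanging mass: 31 × 9.81 = 304.1 N down at 5 m → arm 1.5 m, τ = 304.1 × 1.5 = 456.2 N·m clockwise.
Net moment of existing loads = 392.4 N·m clockwise.
The sandbag weighs 26 × 9.81 = 255.1 N and must supply an equal counterclockwise moment, so its lever arm about the knife-edge support is 392.4 / 255.1 = 1.54 m.
That puts it at 3.5 − 1.54 = 1.96 m from the left end.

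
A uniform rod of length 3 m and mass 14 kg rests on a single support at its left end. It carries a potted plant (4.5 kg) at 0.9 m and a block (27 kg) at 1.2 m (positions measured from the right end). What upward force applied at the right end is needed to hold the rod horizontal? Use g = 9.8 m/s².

About the left end:
Beam weight: 14 × 9.8 = 137.2 N down at 1.5 m → arm 1.5 m, τ = 137.2 × 1.5 = 205.8 N·m clockwise.
Potted plant: 4.5 × 9.8 = 44.1 N down at 0.9 m → arm 2.1 m, τ = 44.1 × 2.1 = 92.61 N·m clockwise.
Block: 27 × 9.8 = 264.6 N down at 1.2 m → arm 1.8 m, τ = 264.6 × 1.8 = 476.3 N·m clockwise.
Net moment of the loads = 774.7 N·m clockwise.
The upward force F acts at the right end, arm 3 m, giving F × 3 counterclockwise.
For rotational equilibrium, F × 3 = 774.7, so F = 774.7 / 3 = 258 N.

F ≈ 258 N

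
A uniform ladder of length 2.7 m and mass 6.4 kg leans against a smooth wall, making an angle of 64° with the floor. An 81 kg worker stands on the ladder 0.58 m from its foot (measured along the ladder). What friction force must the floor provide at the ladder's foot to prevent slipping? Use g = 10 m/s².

f ≈ 100 N

Take moments about the foot of the ladder.
Ladder weight 6.4×10 = 64 N acts at 1.35 m along the ladder; its horizontal arm is 1.35·cos64° = 0.5918 m → τ = 37.88 N·m clockwise.
Worker: 81×10 = 810 N at 0.58 m → arm 0.2543 m → τ = 206 N·m clockwise.
Wall normal N acts horizontally at the top; its moment arm is the height L sinθ = 2.7·sin64° = 2.427 m, counterclockwise.
Στ = 0 ⇒ N × 2.427 = 243.9 ⇒ N = 100 N.
ΣFx = 0: friction at the foot balances the wall's push, so f = N_wall = 100 N.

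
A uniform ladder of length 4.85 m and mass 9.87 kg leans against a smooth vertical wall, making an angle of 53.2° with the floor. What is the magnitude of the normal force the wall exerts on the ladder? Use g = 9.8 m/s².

About the foot of the ladder:
Ladder weight 9.87×9.8 = 96.73 N acts at 2.425 m along the ladder; its horizontal arm is 2.425·cos53.2° = 1.453 m → τ = 140.5 N·m clockwise.
Wall normal N acts horizontally at the top; its moment arm is the height L sinθ = 4.85·sin53.2° = 3.884 m, counterclockwise.
Setting net torque to zero: N × 3.884 = 140.5 → N = 36.2 N.

N_wall ≈ 36.2 N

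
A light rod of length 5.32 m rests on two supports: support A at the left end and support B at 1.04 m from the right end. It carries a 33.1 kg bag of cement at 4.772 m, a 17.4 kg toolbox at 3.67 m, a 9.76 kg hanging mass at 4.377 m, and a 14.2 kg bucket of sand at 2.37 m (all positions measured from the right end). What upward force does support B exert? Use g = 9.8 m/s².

R_B ≈ 224 N

Sum moments about support A (its reaction then has zero moment arm).
Bag of cement: 33.1 × 9.8 = 324.4 N down at 4.772 m → arm 0.548 m, τ = 324.4 × 0.548 = 177.8 N·m clockwise.
Toolbox: 17.4 × 9.8 = 170.5 N down at 3.67 m → arm 1.65 m, τ = 170.5 × 1.65 = 281.3 N·m clockwise.
Hanging mass: 9.76 × 9.8 = 95.65 N down at 4.377 m → arm 0.943 m, τ = 95.65 × 0.943 = 90.2 N·m clockwise.
Bucket of sand: 14.2 × 9.8 = 139.2 N down at 2.37 m → arm 2.95 m, τ = 139.2 × 2.95 = 410.6 N·m clockwise.
Net load moment about support A = 959.9 N·m clockwise.
Reaction R at support B is upward at 1.04 m, arm 4.28 m → moment R × 4.28 counterclockwise.
For rotational equilibrium, R × 4.28 = 959.9, so R = 224 N.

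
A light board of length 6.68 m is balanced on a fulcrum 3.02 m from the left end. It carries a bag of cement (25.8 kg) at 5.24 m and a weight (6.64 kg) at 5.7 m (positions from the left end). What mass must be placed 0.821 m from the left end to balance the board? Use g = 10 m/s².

m ≈ 34.1 kg

Taking torques about the fulcrum (at 3.02 m from the left end):
Bag of cement: 25.8 × 10 = 258 N down at 5.24 m → arm 2.22 m, τ = 258 × 2.22 = 572.8 N·m clockwise.
Weight: 6.64 × 10 = 66.4 N down at 5.7 m → arm 2.68 m, τ = 66.4 × 2.68 = 178 N·m clockwise.
Net moment of known loads = 750.8 N·m clockwise.
An unknown mass m at 0.821 m has arm 2.199 m; its moment is m·g·2.199 counterclockwise.
Setting net torque to zero: m × 10 × 2.199 = 750.8 → m = 750.8 / (10 × 2.199) = 34.1 kg.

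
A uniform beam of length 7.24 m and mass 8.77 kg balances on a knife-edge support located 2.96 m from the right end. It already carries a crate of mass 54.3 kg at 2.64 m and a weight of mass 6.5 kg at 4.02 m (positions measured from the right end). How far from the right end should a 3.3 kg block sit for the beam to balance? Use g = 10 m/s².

Take moments about the knife-edge support (at 2.96 m from the right end).
Beam weight: 8.77 × 10 = 87.7 N down at 3.62 m → arm 0.66 m, τ = 87.7 × 0.66 = 57.88 N·m counterclockwise.
Crate: 54.3 × 10 = 543 N down at 2.64 m → arm 0.32 m, τ = 543 × 0.32 = 173.8 N·m clockwise.
Weight: 6.5 × 10 = 65 N down at 4.02 m → arm 1.06 m, τ = 65 × 1.06 = 68.9 N·m counterclockwise.
Net moment of existing loads = 47.02 N·m clockwise.
The block weighs 3.3 × 10 = 33 N and must supply an equal counterclockwise moment, so its lever arm about the knife-edge support is 47.02 / 33 = 1.42 m.
That puts it at 2.96 + 1.42 = 4.38 m from the right end.

x ≈ 4.38 m from the right end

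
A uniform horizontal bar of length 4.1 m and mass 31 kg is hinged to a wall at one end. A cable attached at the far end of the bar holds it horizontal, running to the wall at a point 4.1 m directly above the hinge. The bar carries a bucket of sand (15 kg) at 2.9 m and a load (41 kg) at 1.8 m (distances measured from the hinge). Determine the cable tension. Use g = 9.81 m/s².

Taking torques about the hinge:
Beam weight: 31 × 9.81 = 304.1 N down at 2.05 m → arm 2.05 m, τ = 304.1 × 2.05 = 623.4 N·m clockwise.
Bucket of sand: 15 × 9.81 = 147.2 N down at 2.9 m → arm 2.9 m, τ = 147.2 × 2.9 = 426.9 N·m clockwise.
Load: 41 × 9.81 = 402.2 N down at 1.8 m → arm 1.8 m, τ = 402.2 × 1.8 = 724 N·m clockwise.
Total clockwise load moment = 1774 N·m.
The cable tension T acts at 4.1 m; only its component perpendicular to the bar, T sinθ, produces torque. sinθ = h/√(h²+d²) = 4.1/√(4.1²+4.1²) = 0.7071.
Balancing moments: T × 4.1 × 0.7071 = 1774, giving T = 1774 / 2.899 = 612 N.

T ≈ 612 N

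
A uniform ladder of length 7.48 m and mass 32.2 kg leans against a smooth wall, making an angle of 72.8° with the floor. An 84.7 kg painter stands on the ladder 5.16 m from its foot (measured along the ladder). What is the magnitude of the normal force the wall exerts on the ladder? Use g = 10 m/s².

Taking torques about the foot of the ladder:
Ladder weight 32.2×10 = 322 N acts at 3.74 m along the ladder; its horizontal arm is 3.74·cos72.8° = 1.106 m → τ = 356.1 N·m clockwise.
Painter: 84.7×10 = 847 N at 5.16 m → arm 1.526 m → τ = 1293 N·m clockwise.
Wall normal N acts horizontally at the top; its moment arm is the height L sinθ = 7.48·sin72.8° = 7.145 m, counterclockwise.
For rotational equilibrium, N × 7.145 = 1649, so N = 231 N.

N_wall ≈ 231 N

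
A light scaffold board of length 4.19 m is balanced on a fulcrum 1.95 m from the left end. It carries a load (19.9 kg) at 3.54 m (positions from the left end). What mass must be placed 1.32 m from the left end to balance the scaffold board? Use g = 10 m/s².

Choose the fulcrum (at 1.95 m from the left end) as the axis so the support reaction has zero arm there.
Load: 19.9 × 10 = 199 N down at 3.54 m → arm 1.59 m, τ = 199 × 1.59 = 316.4 N·m clockwise.
Net moment of known loads = 316.4 N·m clockwise.
An unknown mass m at 1.32 m has arm 0.63 m; its moment is m·g·0.63 counterclockwise.
Balancing moments: m × 10 × 0.63 = 316.4, giving m = 316.4 / (10 × 0.63) = 50.2 kg.

m ≈ 50.2 kg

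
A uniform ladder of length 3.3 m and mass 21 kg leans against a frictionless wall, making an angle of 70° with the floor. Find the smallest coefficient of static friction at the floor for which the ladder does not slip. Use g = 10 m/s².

Choose the foot of the ladder as the axis so the floor normal and friction both act there and drop out.
Ladder weight 21×10 = 210 N acts at 1.65 m along the ladder; its horizontal arm is 1.65·cos70° = 0.5643 m → τ = 118.5 N·m clockwise.
Wall normal N acts horizontally at the top; its moment arm is the height L sinθ = 3.3·sin70° = 3.101 m, counterclockwise.
For rotational equilibrium, N × 3.101 = 118.5, so N = 38.21 N.
ΣFx = 0 ⇒ f = N_wall = 38.21 N. ΣFy = 0 ⇒ N_floor = 210 N.
μ_min = f / N_floor = 38.21 / 210 = 0.182.

μ_min ≈ 0.182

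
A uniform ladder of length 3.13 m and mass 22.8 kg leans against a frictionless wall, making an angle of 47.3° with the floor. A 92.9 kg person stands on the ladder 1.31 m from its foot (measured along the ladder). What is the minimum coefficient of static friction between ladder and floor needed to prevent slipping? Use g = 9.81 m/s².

Choose the foot of the ladder as the axis so the floor normal and friction both act there and drop out.
Ladder weight 22.8×9.81 = 223.7 N acts at 1.565 m along the ladder; its horizontal arm is 1.565·cos47.3° = 1.061 m → τ = 237.3 N·m clockwise.
Person: 92.9×9.81 = 911.3 N at 1.31 m → arm 0.8884 m → τ = 809.6 N·m clockwise.
Wall normal N acts horizontally at the top; its moment arm is the height L sinθ = 3.13·sin47.3° = 2.3 m, counterclockwise.
For rotational equilibrium, N × 2.3 = 1047, so N = 455.2 N.
ΣFx = 0 ⇒ f = N_wall = 455.2 N. ΣFy = 0 ⇒ N_floor = 1135 N.
μ_min = f / N_floor = 455.2 / 1135 = 0.401.

μ_min ≈ 0.401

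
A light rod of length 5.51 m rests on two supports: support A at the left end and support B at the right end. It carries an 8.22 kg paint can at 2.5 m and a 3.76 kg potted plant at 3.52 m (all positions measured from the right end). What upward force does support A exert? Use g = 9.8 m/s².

R_A ≈ 60.1 N

Taking torques about support B:
Paint can: 8.22 × 9.8 = 80.56 N down at 2.5 m → arm 2.5 m, τ = 80.56 × 2.5 = 201.4 N·m counterclockwise.
Potted plant: 3.76 × 9.8 = 36.85 N down at 3.52 m → arm 3.52 m, τ = 36.85 × 3.52 = 129.7 N·m counterclockwise.
Net load moment about support B = 331.1 N·m counterclockwise.
Reaction R at support A is upward at 5.51 m, arm 5.51 m → moment R × 5.51 clockwise.
For rotational equilibrium, R × 5.51 = 331.1, so R = 60.1 N.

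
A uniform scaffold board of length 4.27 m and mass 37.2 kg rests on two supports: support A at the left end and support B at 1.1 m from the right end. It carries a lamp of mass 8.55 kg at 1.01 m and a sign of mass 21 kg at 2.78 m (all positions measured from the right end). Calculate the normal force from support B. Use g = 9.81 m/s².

Sum moments about support A (its reaction then has zero moment arm).
Beam weight: 37.2 × 9.81 = 364.9 N down at 2.135 m → arm 2.135 m, τ = 364.9 × 2.135 = 779.1 N·m clockwise.
Lamp: 8.55 × 9.81 = 83.88 N down at 1.01 m → arm 3.26 m, τ = 83.88 × 3.26 = 273.4 N·m clockwise.
Sign: 21 × 9.81 = 206 N down at 2.78 m → arm 1.49 m, τ = 206 × 1.49 = 306.9 N·m clockwise.
Net load moment about support A = 1359 N·m clockwise.
Reaction R at support B is upward at 1.1 m, arm 3.17 m → moment R × 3.17 counterclockwise.
Setting net torque to zero: R × 3.17 = 1359 → R = 429 N.

R_B ≈ 429 N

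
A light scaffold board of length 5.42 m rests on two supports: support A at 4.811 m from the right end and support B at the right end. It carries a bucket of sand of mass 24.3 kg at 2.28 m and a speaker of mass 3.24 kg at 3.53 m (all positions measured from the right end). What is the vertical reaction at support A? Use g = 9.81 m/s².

R_A ≈ 136 N

Taking torques about support B:
Bucket of sand: 24.3 × 9.81 = 238.4 N down at 2.28 m → arm 2.28 m, τ = 238.4 × 2.28 = 543.6 N·m counterclockwise.
Speaker: 3.24 × 9.81 = 31.78 N down at 3.53 m → arm 3.53 m, τ = 31.78 × 3.53 = 112.2 N·m counterclockwise.
Net load moment about support B = 655.8 N·m counterclockwise.
Reaction R at support A is upward at 4.811 m, arm 4.811 m → moment R × 4.811 clockwise.
For rotational equilibrium, R × 4.811 = 655.8, so R = 136 N.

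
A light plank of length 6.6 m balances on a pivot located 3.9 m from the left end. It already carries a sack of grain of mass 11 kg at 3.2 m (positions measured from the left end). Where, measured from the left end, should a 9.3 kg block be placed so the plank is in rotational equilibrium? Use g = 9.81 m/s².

Taking torques about the pivot (at 3.9 m from the left end):
Sack of grain: 11 × 9.81 = 107.9 N down at 3.2 m → arm 0.7 m, τ = 107.9 × 0.7 = 75.53 N·m counterclockwise.
Net moment of existing loads = 75.53 N·m counterclockwise.
The block weighs 9.3 × 9.81 = 91.23 N and must supply an equal clockwise moment, so its lever arm about the pivot is 75.53 / 91.23 = 0.828 m.
That puts it at 3.9 + 0.828 = 4.73 m from the left end.

x ≈ 4.73 m from the left end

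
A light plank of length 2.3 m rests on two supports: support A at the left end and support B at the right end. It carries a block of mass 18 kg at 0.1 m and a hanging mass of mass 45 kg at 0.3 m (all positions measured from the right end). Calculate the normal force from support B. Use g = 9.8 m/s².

R_B ≈ 552 N

About support A:
Block: 18 × 9.8 = 176.4 N down at 0.1 m → arm 2.2 m, τ = 176.4 × 2.2 = 388.1 N·m clockwise.
Hanging mass: 45 × 9.8 = 441 N down at 0.3 m → arm 2 m, τ = 441 × 2 = 882 N·m clockwise.
Net load moment about support A = 1270 N·m clockwise.
Reaction R at support B is upward at 0 m, arm 2.3 m → moment R × 2.3 counterclockwise.
Στ = 0 ⇒ R × 2.3 = 1270 ⇒ R = 552 N.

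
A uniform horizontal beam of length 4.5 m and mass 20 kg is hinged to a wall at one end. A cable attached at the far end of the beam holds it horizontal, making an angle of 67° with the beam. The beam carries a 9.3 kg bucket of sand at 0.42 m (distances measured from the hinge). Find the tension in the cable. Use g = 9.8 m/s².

T ≈ 116 N

About the hinge:
Beam weight: 20 × 9.8 = 196 N down at 2.25 m → arm 2.25 m, τ = 196 × 2.25 = 441 N·m clockwise.
Bucket of sand: 9.3 × 9.8 = 91.14 N down at 0.42 m → arm 0.42 m, τ = 91.14 × 0.42 = 38.28 N·m clockwise.
Total clockwise load moment = 479.3 N·m.
The cable tension T acts at 4.5 m; only its component perpendicular to the beam, T sinθ, produces torque. sin 67° = 0.9205.
For rotational equilibrium, T × 4.5 × 0.9205 = 479.3, so T = 479.3 / 4.142 = 116 N.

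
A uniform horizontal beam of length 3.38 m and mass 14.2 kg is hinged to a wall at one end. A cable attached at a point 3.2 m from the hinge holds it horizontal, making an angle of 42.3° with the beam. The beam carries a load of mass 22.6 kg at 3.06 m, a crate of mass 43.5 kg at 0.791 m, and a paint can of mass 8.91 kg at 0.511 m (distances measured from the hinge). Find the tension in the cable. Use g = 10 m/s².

Take moments about the hinge.
Beam weight: 14.2 × 10 = 142 N down at 1.69 m → arm 1.69 m, τ = 142 × 1.69 = 240 N·m clockwise.
Load: 22.6 × 10 = 226 N down at 3.06 m → arm 3.06 m, τ = 226 × 3.06 = 691.6 N·m clockwise.
Crate: 43.5 × 10 = 435 N down at 0.791 m → arm 0.791 m, τ = 435 × 0.791 = 344.1 N·m clockwise.
Paint can: 8.91 × 10 = 89.1 N down at 0.511 m → arm 0.511 m, τ = 89.1 × 0.511 = 45.53 N·m clockwise.
Total clockwise load moment = 1321 N·m.
The cable tension T acts at 3.2 m; only its component perpendicular to the beam, T sinθ, produces torque. sin 42.3° = 0.673.
Setting net torque to zero: T × 3.2 × 0.673 = 1321 → T = 1321 / 2.154 = 613 N.

T ≈ 613 N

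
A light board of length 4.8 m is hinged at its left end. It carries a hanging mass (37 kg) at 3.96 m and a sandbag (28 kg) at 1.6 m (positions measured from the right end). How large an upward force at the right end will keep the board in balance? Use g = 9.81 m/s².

F ≈ 247 N

Choose the left end as the axis so the unknown pivot reaction has zero arm there.
Hanging mass: 37 × 9.81 = 363 N down at 3.96 m → arm 0.84 m, τ = 363 × 0.84 = 304.9 N·m clockwise.
Sandbag: 28 × 9.81 = 274.7 N down at 1.6 m → arm 3.2 m, τ = 274.7 × 3.2 = 879 N·m clockwise.
Net moment of the loads = 1184 N·m clockwise.
The upward force F acts at the right end, arm 4.8 m, giving F × 4.8 counterclockwise.
Setting net torque to zero: F × 4.8 = 1184 → F = 1184 / 4.8 = 247 N.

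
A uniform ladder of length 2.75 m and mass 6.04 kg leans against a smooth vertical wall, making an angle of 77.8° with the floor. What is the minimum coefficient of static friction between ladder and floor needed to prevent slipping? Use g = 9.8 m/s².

μ_min ≈ 0.108

Choose the foot of the ladder as the axis so the floor normal and friction both act there and drop out.
Ladder weight 6.04×9.8 = 59.19 N acts at 1.375 m along the ladder; its horizontal arm is 1.375·cos77.8° = 0.2906 m → τ = 17.2 N·m clockwise.
Wall normal N acts horizontally at the top; its moment arm is the height L sinθ = 2.75·sin77.8° = 2.688 m, counterclockwise.
Setting net torque to zero: N × 2.688 = 17.2 → N = 6.399 N.
ΣFx = 0 ⇒ f = N_wall = 6.399 N. ΣFy = 0 ⇒ N_floor = 59.19 N.
μ_min = f / N_floor = 6.399 / 59.19 = 0.108.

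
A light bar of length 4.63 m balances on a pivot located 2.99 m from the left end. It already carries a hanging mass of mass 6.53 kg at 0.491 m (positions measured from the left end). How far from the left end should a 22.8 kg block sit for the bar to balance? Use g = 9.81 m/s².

Sum moments about the pivot (at 2.99 m from the left end) (the support reaction has zero arm there).
Hanging mass: 6.53 × 9.81 = 64.06 N down at 0.491 m → arm 2.499 m, τ = 64.06 × 2.499 = 160.1 N·m counterclockwise.
Net moment of existing loads = 160.1 N·m counterclockwise.
The block weighs 22.8 × 9.81 = 223.7 N and must supply an equal clockwise moment, so its lever arm about the pivot is 160.1 / 223.7 = 0.716 m.
That puts it at 2.99 + 0.716 = 3.71 m from the left end.

x ≈ 3.71 m from the left end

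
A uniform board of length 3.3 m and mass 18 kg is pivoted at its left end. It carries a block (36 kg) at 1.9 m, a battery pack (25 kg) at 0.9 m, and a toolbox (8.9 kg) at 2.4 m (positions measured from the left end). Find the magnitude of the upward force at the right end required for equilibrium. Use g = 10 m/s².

F ≈ 430 N

Choose the left end as the axis so the unknown pivot reaction has zero arm there.
Beam weight: 18 × 10 = 180 N down at 1.65 m → arm 1.65 m, τ = 180 × 1.65 = 297 N·m clockwise.
Block: 36 × 10 = 360 N down at 1.9 m → arm 1.9 m, τ = 360 × 1.9 = 684 N·m clockwise.
Battery pack: 25 × 10 = 250 N down at 0.9 m → arm 0.9 m, τ = 250 × 0.9 = 225 N·m clockwise.
Toolbox: 8.9 × 10 = 89 N down at 2.4 m → arm 2.4 m, τ = 89 × 2.4 = 213.6 N·m clockwise.
Net moment of the loads = 1420 N·m clockwise.
The upward force F acts at the right end, arm 3.3 m, giving F × 3.3 counterclockwise.
Στ = 0 ⇒ F × 3.3 = 1420 ⇒ F = 1420 / 3.3 = 430 N.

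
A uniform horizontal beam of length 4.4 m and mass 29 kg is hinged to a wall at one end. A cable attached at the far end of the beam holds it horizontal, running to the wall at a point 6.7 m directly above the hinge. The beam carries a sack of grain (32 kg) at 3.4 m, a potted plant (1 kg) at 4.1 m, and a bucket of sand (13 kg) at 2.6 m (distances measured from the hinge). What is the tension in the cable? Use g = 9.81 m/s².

Taking torques about the hinge:
Beam weight: 29 × 9.81 = 284.5 N down at 2.2 m → arm 2.2 m, τ = 284.5 × 2.2 = 625.9 N·m clockwise.
Sack of grain: 32 × 9.81 = 313.9 N down at 3.4 m → arm 3.4 m, τ = 313.9 × 3.4 = 1067 N·m clockwise.
Potted plant: 1 × 9.81 = 9.81 N down at 4.1 m → arm 4.1 m, τ = 9.81 × 4.1 = 40.22 N·m clockwise.
Bucket of sand: 13 × 9.81 = 127.5 N down at 2.6 m → arm 2.6 m, τ = 127.5 × 2.6 = 331.5 N·m clockwise.
Total clockwise load moment = 2065 N·m.
The cable tension T acts at 4.4 m; only its component perpendicular to the beam, T sinθ, produces torque. sinθ = h/√(h²+d²) = 6.7/√(6.7²+4.4²) = 0.8359.
Στ = 0 ⇒ T × 4.4 × 0.8359 = 2065 ⇒ T = 2065 / 3.678 = 561 N.

T ≈ 561 N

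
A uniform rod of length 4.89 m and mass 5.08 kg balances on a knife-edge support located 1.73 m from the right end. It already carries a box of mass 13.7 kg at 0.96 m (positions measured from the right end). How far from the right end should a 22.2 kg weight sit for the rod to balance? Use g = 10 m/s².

Taking torques about the knife-edge support (at 1.73 m from the right end):
Beam weight: 5.08 × 10 = 50.8 N down at 2.445 m → arm 0.715 m, τ = 50.8 × 0.715 = 36.32 N·m counterclockwise.
Box: 13.7 × 10 = 137 N down at 0.96 m → arm 0.77 m, τ = 137 × 0.77 = 105.5 N·m clockwise.
Net moment of existing loads = 69.18 N·m clockwise.
The weight weighs 22.2 × 10 = 222 N and must supply an equal counterclockwise moment, so its lever arm about the knife-edge support is 69.18 / 222 = 0.312 m.
That puts it at 1.73 + 0.312 = 2.04 m from the right end.

x ≈ 2.04 m from the right end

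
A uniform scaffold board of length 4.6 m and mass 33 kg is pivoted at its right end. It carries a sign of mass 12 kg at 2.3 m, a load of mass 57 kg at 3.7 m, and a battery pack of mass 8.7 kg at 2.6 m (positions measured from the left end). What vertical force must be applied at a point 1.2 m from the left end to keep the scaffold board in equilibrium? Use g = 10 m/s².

About the right end:
Beam weight: 33 × 10 = 330 N down at 2.3 m → arm 2.3 m, τ = 330 × 2.3 = 759 N·m counterclockwise.
Sign: 12 × 10 = 120 N down at 2.3 m → arm 2.3 m, τ = 120 × 2.3 = 276 N·m counterclockwise.
Load: 57 × 10 = 570 N down at 3.7 m → arm 0.9 m, τ = 570 × 0.9 = 513 N·m counterclockwise.
Battery pack: 8.7 × 10 = 87 N down at 2.6 m → arm 2 m, τ = 87 × 2 = 174 N·m counterclockwise.
Net moment of the loads = 1722 N·m counterclockwise.
The upward force F acts at a point 1.2 m from the left end, arm 3.4 m, giving F × 3.4 clockwise.
For rotational equilibrium, F × 3.4 = 1722, so F = 1722 / 3.4 = 506 N.

F ≈ 506 N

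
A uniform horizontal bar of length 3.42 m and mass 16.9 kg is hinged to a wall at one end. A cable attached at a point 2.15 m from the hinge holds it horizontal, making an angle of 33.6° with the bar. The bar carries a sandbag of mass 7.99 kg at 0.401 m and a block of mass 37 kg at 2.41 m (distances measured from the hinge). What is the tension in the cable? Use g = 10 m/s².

Take moments about the hinge.
Beam weight: 16.9 × 10 = 169 N down at 1.71 m → arm 1.71 m, τ = 169 × 1.71 = 289 N·m clockwise.
Sandbag: 7.99 × 10 = 79.9 N down at 0.401 m → arm 0.401 m, τ = 79.9 × 0.401 = 32.04 N·m clockwise.
Block: 37 × 10 = 370 N down at 2.41 m → arm 2.41 m, τ = 370 × 2.41 = 891.7 N·m clockwise.
Total clockwise load moment = 1213 N·m.
The cable tension T acts at 2.15 m; only its component perpendicular to the bar, T sinθ, produces torque. sin 33.6° = 0.5534.
Setting net torque to zero: T × 2.15 × 0.5534 = 1213 → T = 1213 / 1.19 = 1020 N.

T ≈ 1020 N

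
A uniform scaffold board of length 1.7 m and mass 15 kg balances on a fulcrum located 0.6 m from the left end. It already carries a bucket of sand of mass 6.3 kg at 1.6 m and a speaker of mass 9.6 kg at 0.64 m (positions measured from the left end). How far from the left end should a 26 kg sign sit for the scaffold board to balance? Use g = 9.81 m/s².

x ≈ 0.199 m from the left end

About the fulcrum (at 0.6 m from the left end):
Beam weight: 15 × 9.81 = 147.2 N down at 0.85 m → arm 0.25 m, τ = 147.2 × 0.25 = 36.8 N·m clockwise.
Bucket of sand: 6.3 × 9.81 = 61.8 N down at 1.6 m → arm 1 m, τ = 61.8 × 1 = 61.8 N·m clockwise.
Speaker: 9.6 × 9.81 = 94.18 N down at 0.64 m → arm 0.04 m, τ = 94.18 × 0.04 = 3.767 N·m clockwise.
Net moment of existing loads = 102.4 N·m clockwise.
The sign weighs 26 × 9.81 = 255.1 N and must supply an equal counterclockwise moment, so its lever arm about the fulcrum is 102.4 / 255.1 = 0.401 m.
That puts it at 0.6 − 0.401 = 0.199 m from the left end.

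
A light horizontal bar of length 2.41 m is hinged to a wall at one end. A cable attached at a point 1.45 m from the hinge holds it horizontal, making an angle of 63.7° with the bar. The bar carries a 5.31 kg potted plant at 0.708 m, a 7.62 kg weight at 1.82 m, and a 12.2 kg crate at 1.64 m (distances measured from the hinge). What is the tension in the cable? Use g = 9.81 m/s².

Sum moments about the hinge (the unknown hinge reaction has zero arm there).
Potted plant: 5.31 × 9.81 = 52.09 N down at 0.708 m → arm 0.708 m, τ = 52.09 × 0.708 = 36.88 N·m clockwise.
Weight: 7.62 × 9.81 = 74.75 N down at 1.82 m → arm 1.82 m, τ = 74.75 × 1.82 = 136 N·m clockwise.
Crate: 12.2 × 9.81 = 119.7 N down at 1.64 m → arm 1.64 m, τ = 119.7 × 1.64 = 196.3 N·m clockwise.
Total clockwise load moment = 369.2 N·m.
The cable tension T acts at 1.45 m; only its component perpendicular to the bar, T sinθ, produces torque. sin 63.7° = 0.8965.
Balancing moments: T × 1.45 × 0.8965 = 369.2, giving T = 369.2 / 1.3 = 284 N.

T ≈ 284 N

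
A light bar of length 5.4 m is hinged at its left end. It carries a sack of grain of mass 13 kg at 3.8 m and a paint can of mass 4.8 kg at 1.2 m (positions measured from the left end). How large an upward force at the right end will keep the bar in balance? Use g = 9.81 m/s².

F ≈ 100 N

About the left end:
Sack of grain: 13 × 9.81 = 127.5 N down at 3.8 m → arm 3.8 m, τ = 127.5 × 3.8 = 484.5 N·m clockwise.
Paint can: 4.8 × 9.81 = 47.09 N down at 1.2 m → arm 1.2 m, τ = 47.09 × 1.2 = 56.51 N·m clockwise.
Net moment of the loads = 541 N·m clockwise.
The upward force F acts at the right end, arm 5.4 m, giving F × 5.4 counterclockwise.
For rotational equilibrium, F × 5.4 = 541, so F = 541 / 5.4 = 100 N.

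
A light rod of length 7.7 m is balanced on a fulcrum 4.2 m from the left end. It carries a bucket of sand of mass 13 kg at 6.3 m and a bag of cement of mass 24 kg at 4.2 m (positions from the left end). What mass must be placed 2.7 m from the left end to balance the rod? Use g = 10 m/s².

Sum moments about the fulcrum (at 4.2 m from the left end) (the support reaction has zero arm there).
Bucket of sand: 13 × 10 = 130 N down at 6.3 m → arm 2.1 m, τ = 130 × 2.1 = 273 N·m clockwise.
Bag of cement: acts at the fulcrum, moment arm 0 → no torque.
Net moment of known loads = 273 N·m clockwise.
An unknown mass m at 2.7 m has arm 1.5 m; its moment is m·g·1.5 counterclockwise.
For rotational equilibrium, m × 10 × 1.5 = 273, so m = 273 / (10 × 1.5) = 18.2 kg.

m ≈ 18.2 kg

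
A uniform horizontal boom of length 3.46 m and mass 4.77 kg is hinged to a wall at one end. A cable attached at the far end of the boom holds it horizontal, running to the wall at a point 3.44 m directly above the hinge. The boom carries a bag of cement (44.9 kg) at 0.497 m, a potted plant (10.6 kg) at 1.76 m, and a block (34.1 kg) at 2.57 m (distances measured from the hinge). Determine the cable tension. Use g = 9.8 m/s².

Taking torques about the hinge:
Beam weight: 4.77 × 9.8 = 46.75 N down at 1.73 m → arm 1.73 m, τ = 46.75 × 1.73 = 80.88 N·m clockwise.
Bag of cement: 44.9 × 9.8 = 440 N down at 0.497 m → arm 0.497 m, τ = 440 × 0.497 = 218.7 N·m clockwise.
Potted plant: 10.6 × 9.8 = 103.9 N down at 1.76 m → arm 1.76 m, τ = 103.9 × 1.76 = 182.9 N·m clockwise.
Block: 34.1 × 9.8 = 334.2 N down at 2.57 m → arm 2.57 m, τ = 334.2 × 2.57 = 858.9 N·m clockwise.
Total clockwise load moment = 1341 N·m.
The cable tension T acts at 3.46 m; only its component perpendicular to the boom, T sinθ, produces torque. sinθ = h/√(h²+d²) = 3.44/√(3.44²+3.46²) = 0.7051.
Setting net torque to zero: T × 3.46 × 0.7051 = 1341 → T = 1341 / 2.44 = 550 N.

T ≈ 550 N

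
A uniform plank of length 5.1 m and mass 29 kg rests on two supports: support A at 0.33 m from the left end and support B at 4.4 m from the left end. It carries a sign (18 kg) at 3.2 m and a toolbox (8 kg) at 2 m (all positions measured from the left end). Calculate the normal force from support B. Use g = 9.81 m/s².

R_B ≈ 312 N

Take moments about support A.
Beam weight: 29 × 9.81 = 284.5 N down at 2.55 m → arm 2.22 m, τ = 284.5 × 2.22 = 631.6 N·m clockwise.
Sign: 18 × 9.81 = 176.6 N down at 3.2 m → arm 2.87 m, τ = 176.6 × 2.87 = 506.8 N·m clockwise.
Toolbox: 8 × 9.81 = 78.48 N down at 2 m → arm 1.67 m, τ = 78.48 × 1.67 = 131.1 N·m clockwise.
Net load moment about support A = 1270 N·m clockwise.
Reaction R at support B is upward at 4.4 m, arm 4.07 m → moment R × 4.07 counterclockwise.
Balancing moments: R × 4.07 = 1270, giving R = 312 N.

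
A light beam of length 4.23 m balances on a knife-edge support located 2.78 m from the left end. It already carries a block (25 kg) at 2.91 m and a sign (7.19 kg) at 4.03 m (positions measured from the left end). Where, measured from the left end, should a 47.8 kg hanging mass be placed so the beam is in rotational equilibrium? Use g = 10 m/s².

Sum moments about the knife-edge support (at 2.78 m from the left end) (the support reaction has zero arm there).
Block: 25 × 10 = 250 N down at 2.91 m → arm 0.13 m, τ = 250 × 0.13 = 32.5 N·m clockwise.
Sign: 7.19 × 10 = 71.9 N down at 4.03 m → arm 1.25 m, τ = 71.9 × 1.25 = 89.88 N·m clockwise.
Net moment of existing loads = 122.4 N·m clockwise.
The hanging mass weighs 47.8 × 10 = 478 N and must supply an equal counterclockwise moment, so its lever arm about the knife-edge support is 122.4 / 478 = 0.256 m.
That puts it at 2.78 − 0.256 = 2.52 m from the left end.

x ≈ 2.52 m from the left end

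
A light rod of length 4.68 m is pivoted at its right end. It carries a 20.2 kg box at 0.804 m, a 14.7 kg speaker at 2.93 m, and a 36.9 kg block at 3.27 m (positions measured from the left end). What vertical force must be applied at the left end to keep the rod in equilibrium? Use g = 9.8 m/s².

F ≈ 327 N

Taking torques about the right end:
Box: 20.2 × 9.8 = 198 N down at 0.804 m → arm 3.876 m, τ = 198 × 3.876 = 767.4 N·m counterclockwise.
Speaker: 14.7 × 9.8 = 144.1 N down at 2.93 m → arm 1.75 m, τ = 144.1 × 1.75 = 252.2 N·m counterclockwise.
Block: 36.9 × 9.8 = 361.6 N down at 3.27 m → arm 1.41 m, τ = 361.6 × 1.41 = 509.9 N·m counterclockwise.
Net moment of the loads = 1530 N·m counterclockwise.
The upward force F acts at the left end, arm 4.68 m, giving F × 4.68 clockwise.
For rotational equilibrium, F × 4.68 = 1530, so F = 1530 / 4.68 = 327 N.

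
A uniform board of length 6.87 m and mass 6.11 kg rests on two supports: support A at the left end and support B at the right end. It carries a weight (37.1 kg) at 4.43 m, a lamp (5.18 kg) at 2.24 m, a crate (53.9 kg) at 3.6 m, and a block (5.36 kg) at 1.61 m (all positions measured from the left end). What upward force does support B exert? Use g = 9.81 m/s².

R_B ≈ 571 N

Take moments about support A.
Beam weight: 6.11 × 9.81 = 59.94 N down at 3.435 m → arm 3.435 m, τ = 59.94 × 3.435 = 205.9 N·m clockwise.
Weight: 37.1 × 9.81 = 364 N down at 4.43 m → arm 4.43 m, τ = 364 × 4.43 = 1613 N·m clockwise.
Lamp: 5.18 × 9.81 = 50.82 N down at 2.24 m → arm 2.24 m, τ = 50.82 × 2.24 = 113.8 N·m clockwise.
Crate: 53.9 × 9.81 = 528.8 N down at 3.6 m → arm 3.6 m, τ = 528.8 × 3.6 = 1904 N·m clockwise.
Block: 5.36 × 9.81 = 52.58 N down at 1.61 m → arm 1.61 m, τ = 52.58 × 1.61 = 84.65 N·m clockwise.
Net load moment about support A = 3921 N·m clockwise.
Reaction R at support B is upward at 6.87 m, arm 6.87 m → moment R × 6.87 counterclockwise.
Balancing moments: R × 6.87 = 3921, giving R = 571 N.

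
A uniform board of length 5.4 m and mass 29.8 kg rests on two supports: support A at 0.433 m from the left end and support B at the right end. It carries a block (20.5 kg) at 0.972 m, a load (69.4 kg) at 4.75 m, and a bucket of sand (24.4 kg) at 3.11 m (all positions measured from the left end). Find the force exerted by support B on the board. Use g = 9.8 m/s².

Taking torques about support A:
Beam weight: 29.8 × 9.8 = 292 N down at 2.7 m → arm 2.267 m, τ = 292 × 2.267 = 662 N·m clockwise.
Block: 20.5 × 9.8 = 200.9 N down at 0.972 m → arm 0.539 m, τ = 200.9 × 0.539 = 108.3 N·m clockwise.
Load: 69.4 × 9.8 = 680.1 N down at 4.75 m → arm 4.317 m, τ = 680.1 × 4.317 = 2936 N·m clockwise.
Bucket of sand: 24.4 × 9.8 = 239.1 N down at 3.11 m → arm 2.677 m, τ = 239.1 × 2.677 = 640.1 N·m clockwise.
Net load moment about support A = 4346 N·m clockwise.
Reaction R at support B is upward at 5.4 m, arm 4.967 m → moment R × 4.967 counterclockwise.
Balancing moments: R × 4.967 = 4346, giving R = 875 N.

R_B ≈ 875 N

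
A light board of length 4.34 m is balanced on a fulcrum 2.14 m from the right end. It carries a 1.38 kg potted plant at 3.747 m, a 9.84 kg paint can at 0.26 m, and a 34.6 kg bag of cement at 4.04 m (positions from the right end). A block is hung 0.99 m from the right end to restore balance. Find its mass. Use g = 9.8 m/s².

m ≈ 43 kg

Sum moments about the fulcrum (at 2.14 m from the right end) (the support reaction has zero arm there).
Potted plant: 1.38 × 9.8 = 13.52 N down at 3.747 m → arm 1.607 m, τ = 13.52 × 1.607 = 21.73 N·m counterclockwise.
Paint can: 9.84 × 9.8 = 96.43 N down at 0.26 m → arm 1.88 m, τ = 96.43 × 1.88 = 181.3 N·m clockwise.
Bag of cement: 34.6 × 9.8 = 339.1 N down at 4.04 m → arm 1.9 m, τ = 339.1 × 1.9 = 644.3 N·m counterclockwise.
Net moment of known loads = 484.7 N·m counterclockwise.
An unknown mass m at 0.99 m has arm 1.15 m; its moment is m·g·1.15 clockwise.
Balancing moments: m × 9.8 × 1.15 = 484.7, giving m = 484.7 / (9.8 × 1.15) = 43 kg.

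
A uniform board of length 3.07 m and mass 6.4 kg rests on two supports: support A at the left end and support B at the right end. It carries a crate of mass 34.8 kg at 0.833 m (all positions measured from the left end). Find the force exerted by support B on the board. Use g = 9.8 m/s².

R_B ≈ 124 N

Take moments about support A.
Beam weight: 6.4 × 9.8 = 62.72 N down at 1.535 m → arm 1.535 m, τ = 62.72 × 1.535 = 96.28 N·m clockwise.
Crate: 34.8 × 9.8 = 341 N down at 0.833 m → arm 0.833 m, τ = 341 × 0.833 = 284.1 N·m clockwise.
Net load moment about support A = 380.4 N·m clockwise.
Reaction R at support B is upward at 3.07 m, arm 3.07 m → moment R × 3.07 counterclockwise.
Setting net torque to zero: R × 3.07 = 380.4 → R = 124 N.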